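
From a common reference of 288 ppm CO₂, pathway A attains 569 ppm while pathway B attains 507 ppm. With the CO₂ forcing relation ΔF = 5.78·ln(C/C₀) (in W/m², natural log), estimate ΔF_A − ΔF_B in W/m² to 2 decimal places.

ΔF_A − ΔF_B = 0.67 W/m²

ΔF_A = 5.78 ln(569/288) = 5.78 × 0.68092 = 3.9357 W/m².
ΔF_B = 5.78 ln(507/288) = 5.78 × 0.56555 = 3.2689 W/m².
Difference: 3.9357 − 3.2689 = 0.6668 W/m².
(Equivalently, ΔF_A − ΔF_B = 5.78 ln(569/507) = 5.78 × 0.11537 = 0.6668 W/m².)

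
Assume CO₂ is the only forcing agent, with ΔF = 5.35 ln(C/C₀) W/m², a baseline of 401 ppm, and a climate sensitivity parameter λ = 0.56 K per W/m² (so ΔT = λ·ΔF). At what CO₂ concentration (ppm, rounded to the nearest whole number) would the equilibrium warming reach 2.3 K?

C ≈ 864 ppm

Required forcing: ΔF = ΔT/λ = 2.3/0.56 = 4.1071 W/m².
Then ln(C/401) = ΔF/5.35 = 4.1071/5.35 = 0.76768.
So C = 401 × e^0.76768 = 401 × 2.15476 = 864.06 ppm.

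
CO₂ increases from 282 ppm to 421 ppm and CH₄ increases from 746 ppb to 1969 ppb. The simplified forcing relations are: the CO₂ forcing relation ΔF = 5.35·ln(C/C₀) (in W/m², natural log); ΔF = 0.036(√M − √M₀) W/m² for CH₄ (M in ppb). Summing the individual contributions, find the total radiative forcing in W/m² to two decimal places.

ΔF = 2.76 W/m²

CO₂: 5.35 × ln(421/282) = 5.35 × ln(1.49291) = 5.35 × 0.40073 = 2.1439 W/m².
CH₄: 0.036 × (√1969 − √746) = 0.036 × (44.3734 − 27.3130) = 0.036 × 17.0604 = 0.6142 W/m².
Total ΔF = 2.1439 + 0.6142 = 2.7581 W/m².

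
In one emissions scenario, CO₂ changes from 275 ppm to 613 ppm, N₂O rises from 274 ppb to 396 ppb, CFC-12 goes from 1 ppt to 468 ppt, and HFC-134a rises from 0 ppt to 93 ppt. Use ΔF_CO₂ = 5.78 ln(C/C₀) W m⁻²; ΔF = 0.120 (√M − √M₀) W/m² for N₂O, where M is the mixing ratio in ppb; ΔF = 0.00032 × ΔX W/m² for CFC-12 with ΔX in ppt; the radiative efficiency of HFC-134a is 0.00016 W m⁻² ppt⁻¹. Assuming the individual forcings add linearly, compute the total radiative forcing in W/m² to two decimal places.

ΔF = 5.20 W/m²

CO₂: 5.78 × ln(613/275) = 5.78 × ln(2.22909) = 5.78 × 0.80159 = 4.6332 W/m².
N₂O: 0.120 × (√396 − √274) = 0.120 × (19.8997 − 16.5529) = 0.120 × 3.3468 = 0.4016 W/m².
CFC-12: ΔF = 0.00032 × (468 − 1) = 0.00032 × 467 = 0.1494 W/m².
HFC-134a: ΔF = 0.00016 × (93 − 0) = 0.00016 × 93 = 0.0149 W/m².
Total ΔF = 4.6332 + 0.4016 + 0.1494 + 0.0149 = 5.1991 W/m².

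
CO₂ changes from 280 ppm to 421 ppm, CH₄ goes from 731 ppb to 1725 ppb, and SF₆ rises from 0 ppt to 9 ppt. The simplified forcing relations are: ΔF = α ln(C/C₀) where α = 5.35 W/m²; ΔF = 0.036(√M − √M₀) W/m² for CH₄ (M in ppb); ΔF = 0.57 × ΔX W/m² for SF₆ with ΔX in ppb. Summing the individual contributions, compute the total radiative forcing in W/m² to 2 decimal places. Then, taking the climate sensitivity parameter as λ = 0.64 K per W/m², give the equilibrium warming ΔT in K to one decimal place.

CO₂: 5.35 × ln(421/280) = 5.35 × ln(1.50357) = 5.35 × 0.40784 = 2.1819 W/m².
CH₄: 0.036 × (√1725 − √731) = 0.036 × (41.5331 − 27.0370) = 0.036 × 14.4961 = 0.5219 W/m².
SF₆: Δ = 9 − 0 = 9 ppt = 0.009 ppb; ΔF = 0.57 × 0.009 = 0.0051 W/m².
Total ΔF = 2.1819 + 0.5219 + 0.0051 = 2.7089 W/m².
ΔT = λ ΔF = 0.64 × 2.71 = 1.7344 K.

ΔF = 2.71 W/m²; ΔT = 1.7 K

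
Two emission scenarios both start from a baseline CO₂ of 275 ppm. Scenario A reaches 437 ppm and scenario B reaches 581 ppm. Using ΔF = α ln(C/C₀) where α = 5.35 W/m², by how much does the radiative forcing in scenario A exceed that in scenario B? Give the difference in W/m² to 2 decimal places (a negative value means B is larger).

ΔF_A − ΔF_B = -1.52 W/m²

ΔF_A = 5.35 ln(437/275) = 5.35 × 0.46316 = 2.4779 W/m².
ΔF_B = 5.35 ln(581/275) = 5.35 × 0.74798 = 4.0017 W/m².
Difference: 2.4779 − 4.0017 = -1.5238 W/m².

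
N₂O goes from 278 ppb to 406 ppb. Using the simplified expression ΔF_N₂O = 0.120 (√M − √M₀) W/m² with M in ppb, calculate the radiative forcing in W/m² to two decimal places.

N₂O: 0.120 × (√406 − √278) = 0.120 × (20.1494 − 16.6733) = 0.120 × 3.4761 = 0.4171 W/m².

ΔF = 0.42 W/m²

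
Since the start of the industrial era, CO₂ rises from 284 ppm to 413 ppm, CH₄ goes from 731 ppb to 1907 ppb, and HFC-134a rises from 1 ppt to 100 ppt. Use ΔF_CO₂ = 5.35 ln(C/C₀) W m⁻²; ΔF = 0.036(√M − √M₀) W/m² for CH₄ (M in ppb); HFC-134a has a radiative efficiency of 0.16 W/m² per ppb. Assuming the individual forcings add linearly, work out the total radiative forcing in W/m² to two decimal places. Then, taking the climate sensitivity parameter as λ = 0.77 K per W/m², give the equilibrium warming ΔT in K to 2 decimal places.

ΔF = 2.62 W/m²; ΔT = 2.02 K

CO₂: 5.35 × ln(413/284) = 5.35 × ln(1.45423) = 5.35 × 0.37448 = 2.0035 W/m².
CH₄: 0.036 × (√1907 − √731) = 0.036 × (43.6692 − 27.0370) = 0.036 × 16.6322 = 0.5988 W/m².
HFC-134a: Δ = 100 − 1 = 99 ppt = 0.099 ppb; ΔF = 0.16 × 0.099 = 0.0158 W/m².
Total ΔF = 2.0035 + 0.5988 + 0.0158 = 2.6181 W/m².
ΔT = λ ΔF = 0.77 × 2.62 = 2.0174 K.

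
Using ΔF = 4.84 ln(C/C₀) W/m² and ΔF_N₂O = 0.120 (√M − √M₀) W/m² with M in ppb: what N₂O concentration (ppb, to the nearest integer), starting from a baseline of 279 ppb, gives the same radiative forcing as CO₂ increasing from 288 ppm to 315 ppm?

M ≈ 413 ppb

CO₂ forcing: 4.84 × ln(315/288) = 4.84 × 0.089612 = 0.43372 W/m².
Set 0.120(√M − √279) = 0.43372: √M = 0.43372/0.120 + √279 = 3.6143 + 16.7033 = 20.3176.
M = (20.3176)² = 412.80 ppb.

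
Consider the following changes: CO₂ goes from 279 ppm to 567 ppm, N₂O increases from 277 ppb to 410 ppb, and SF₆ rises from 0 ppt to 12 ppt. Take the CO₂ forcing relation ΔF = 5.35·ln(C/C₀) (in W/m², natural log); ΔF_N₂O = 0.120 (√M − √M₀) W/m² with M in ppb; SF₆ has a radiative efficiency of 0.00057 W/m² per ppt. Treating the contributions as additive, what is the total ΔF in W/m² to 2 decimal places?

ΔF = 4.23 W/m²

CO₂: 5.35 × ln(567/279) = 5.35 × ln(2.03226) = 5.35 × 0.70915 = 3.7940 W/m².
N₂O: 0.120 × (√410 − √277) = 0.120 × (20.2485 − 16.6433) = 0.120 × 3.6052 = 0.4326 W/m².
SF₆: ΔF = 0.00057 × (12 − 0) = 0.00057 × 12 = 0.0068 W/m².
Total ΔF = 3.7940 + 0.4326 + 0.0068 = 4.2334 W/m².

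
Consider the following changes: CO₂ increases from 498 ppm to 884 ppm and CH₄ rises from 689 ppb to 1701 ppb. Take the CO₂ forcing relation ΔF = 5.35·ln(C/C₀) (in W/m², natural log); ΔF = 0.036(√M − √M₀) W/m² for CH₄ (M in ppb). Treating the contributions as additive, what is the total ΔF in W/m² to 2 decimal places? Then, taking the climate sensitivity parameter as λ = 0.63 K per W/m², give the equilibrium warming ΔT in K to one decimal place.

ΔF = 3.61 W/m²; ΔT = 2.3 K

CO₂: 5.35 × ln(884/498) = 5.35 × ln(1.77510) = 5.35 × 0.57386 = 3.0702 W/m².
CH₄: 0.036 × (√1701 − √689) = 0.036 × (41.2432 − 26.2488) = 0.036 × 14.9944 = 0.5398 W/m².
Total ΔF = 3.0702 + 0.5398 = 3.6100 W/m².
ΔT = λ ΔF = 0.63 × 3.61 = 2.2743 K.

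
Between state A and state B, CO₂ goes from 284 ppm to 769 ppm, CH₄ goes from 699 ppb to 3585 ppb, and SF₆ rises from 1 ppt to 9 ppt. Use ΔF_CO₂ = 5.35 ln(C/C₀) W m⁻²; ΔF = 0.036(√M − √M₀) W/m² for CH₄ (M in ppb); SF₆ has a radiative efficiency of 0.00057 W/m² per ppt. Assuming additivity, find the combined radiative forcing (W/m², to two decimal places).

CO₂: 5.35 × ln(769/284) = 5.35 × ln(2.70775) = 5.35 × 0.99612 = 5.3292 W/m².
CH₄: 0.036 × (√3585 − √699) = 0.036 × (59.8749 − 26.4386) = 0.036 × 33.4363 = 1.2037 W/m².
SF₆: ΔF = 0.00057 × (9 − 1) = 0.00057 × 8 = 0.0046 W/m².
Total ΔF = 5.3292 + 1.2037 + 0.0046 = 6.5375 W/m².

ΔF = 6.54 W/m²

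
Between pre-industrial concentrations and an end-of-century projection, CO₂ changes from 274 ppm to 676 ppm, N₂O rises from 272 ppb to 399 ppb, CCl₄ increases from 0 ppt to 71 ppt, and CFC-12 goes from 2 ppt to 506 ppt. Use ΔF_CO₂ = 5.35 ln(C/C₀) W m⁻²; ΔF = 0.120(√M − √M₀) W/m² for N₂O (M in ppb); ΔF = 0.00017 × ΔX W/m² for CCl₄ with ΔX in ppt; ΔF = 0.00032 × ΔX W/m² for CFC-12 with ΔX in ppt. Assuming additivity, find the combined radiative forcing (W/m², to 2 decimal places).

ΔF = 5.42 W/m²

CO₂: 5.35 × ln(676/274) = 5.35 × ln(2.46715) = 5.35 × 0.90306 = 4.8314 W/m².
N₂O: 0.120 × (√399 − √272) = 0.120 × (19.9750 − 16.4924) = 0.120 × 3.4826 = 0.4179 W/m².
CCl₄: ΔF = 0.00017 × (71 − 0) = 0.00017 × 71 = 0.0121 W/m².
CFC-12: ΔF = 0.00032 × (506 − 2) = 0.00032 × 504 = 0.1613 W/m².
Total ΔF = 4.8314 + 0.4179 + 0.0121 + 0.1613 = 5.4227 W/m².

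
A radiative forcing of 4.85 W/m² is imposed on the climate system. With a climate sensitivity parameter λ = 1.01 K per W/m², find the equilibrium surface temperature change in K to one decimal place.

ΔT = 4.9 K

ΔT = λ ΔF = 1.01 × 4.85 = 4.8985 K.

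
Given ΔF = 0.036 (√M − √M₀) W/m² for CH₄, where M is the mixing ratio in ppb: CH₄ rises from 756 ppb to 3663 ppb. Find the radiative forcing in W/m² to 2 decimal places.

ΔF = 1.19 W/m²

CH₄: 0.036 × (√3663 − √756) = 0.036 × (60.5227 − 27.4955) = 0.036 × 33.0272 = 1.1890 W/m².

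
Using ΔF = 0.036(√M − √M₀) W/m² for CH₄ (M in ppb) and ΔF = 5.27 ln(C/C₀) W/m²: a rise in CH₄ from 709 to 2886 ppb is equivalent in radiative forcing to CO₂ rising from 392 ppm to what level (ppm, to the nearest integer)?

CH₄ forcing: 0.036 × (√2886 − √709) = 0.036 × (53.7215 − 26.6271) = 0.036 × 27.0944 = 0.97540 W/m².
Set 5.27 ln(C/392) = 0.97540: ln(C/392) = 0.97540/5.27 = 0.18509, so C = 392 × e^0.18509 = 392 × 1.20333 = 471.71 ppm.

C ≈ 472 ppm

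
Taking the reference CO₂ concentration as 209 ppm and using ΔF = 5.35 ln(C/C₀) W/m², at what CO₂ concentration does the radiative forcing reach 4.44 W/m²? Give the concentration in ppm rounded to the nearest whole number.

C ≈ 479 ppm

Set 5.35 ln(C/209) = 4.44, so ln(C/209) = 4.44/5.35 = 0.82991.
Then C/209 = e^0.82991 = 2.29311, giving C = 209 × 2.29311 = 479.26 ppm.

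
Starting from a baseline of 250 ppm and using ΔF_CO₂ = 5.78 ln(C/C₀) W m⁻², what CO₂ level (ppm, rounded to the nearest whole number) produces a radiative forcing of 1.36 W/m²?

Set 5.78 ln(C/250) = 1.36, so ln(C/250) = 1.36/5.78 = 0.23529.
Then C/250 = e^0.23529 = 1.26528, giving C = 250 × 1.26528 = 316.32 ppm.

C ≈ 316 ppm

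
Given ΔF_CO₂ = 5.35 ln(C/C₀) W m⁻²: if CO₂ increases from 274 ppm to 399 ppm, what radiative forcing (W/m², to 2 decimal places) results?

ΔF = 2.01 W/m²

CO₂: 5.35 × ln(399/274) = 5.35 × ln(1.45620) = 5.35 × 0.37583 = 2.0107 W/m².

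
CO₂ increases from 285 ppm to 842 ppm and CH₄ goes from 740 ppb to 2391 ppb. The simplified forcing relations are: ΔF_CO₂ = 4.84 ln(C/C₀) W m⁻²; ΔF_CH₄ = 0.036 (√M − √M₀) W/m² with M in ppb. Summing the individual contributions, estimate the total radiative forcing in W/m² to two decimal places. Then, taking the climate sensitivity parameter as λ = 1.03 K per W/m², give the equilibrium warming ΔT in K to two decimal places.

CO₂: 4.84 × ln(842/285) = 4.84 × ln(2.95439) = 4.84 × 1.08329 = 5.2431 W/m².
CH₄: 0.036 × (√2391 − √740) = 0.036 × (48.8979 − 27.2029) = 0.036 × 21.6950 = 0.7810 W/m².
Total ΔF = 5.2431 + 0.7810 = 6.0241 W/m².
ΔT = λ ΔF = 1.03 × 6.02 = 6.2006 K.

ΔF = 6.02 W/m²; ΔT = 6.20 K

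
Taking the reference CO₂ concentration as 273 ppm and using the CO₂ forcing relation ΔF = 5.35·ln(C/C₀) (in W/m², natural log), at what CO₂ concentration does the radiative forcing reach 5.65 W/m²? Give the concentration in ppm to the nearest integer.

Set 5.35 ln(C/273) = 5.65, so ln(C/273) = 5.65/5.35 = 1.05607.
Then C/273 = e^1.05607 = 2.87505, giving C = 273 × 2.87505 = 784.89 ppm.

C ≈ 785 ppm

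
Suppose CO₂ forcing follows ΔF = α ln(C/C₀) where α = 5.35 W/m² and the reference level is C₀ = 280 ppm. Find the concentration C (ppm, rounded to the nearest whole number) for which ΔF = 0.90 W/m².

C ≈ 331 ppm

Set 5.35 ln(C/280) = 0.90, so ln(C/280) = 0.90/5.35 = 0.16822.
Then C/280 = e^0.16822 = 1.18320, giving C = 280 × 1.18320 = 331.30 ppm.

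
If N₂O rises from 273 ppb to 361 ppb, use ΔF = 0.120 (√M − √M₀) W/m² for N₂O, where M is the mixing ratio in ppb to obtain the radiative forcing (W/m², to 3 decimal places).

N₂O: 0.120 × (√361 − √273) = 0.120 × (19.0000 − 16.5227) = 0.120 × 2.4773 = 0.2973 W/m².

ΔF = 0.297 W/m²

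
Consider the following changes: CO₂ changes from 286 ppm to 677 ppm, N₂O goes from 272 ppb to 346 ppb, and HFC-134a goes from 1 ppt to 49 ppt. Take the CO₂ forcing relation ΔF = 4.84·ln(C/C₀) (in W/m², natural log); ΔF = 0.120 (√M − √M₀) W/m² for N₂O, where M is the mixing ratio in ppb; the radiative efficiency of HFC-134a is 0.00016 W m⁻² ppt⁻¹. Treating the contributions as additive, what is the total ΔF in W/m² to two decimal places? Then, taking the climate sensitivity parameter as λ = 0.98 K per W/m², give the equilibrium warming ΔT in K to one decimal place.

CO₂: 4.84 × ln(677/286) = 4.84 × ln(2.36713) = 4.84 × 0.86168 = 4.1705 W/m².
N₂O: 0.120 × (√346 − √272) = 0.120 × (18.6011 − 16.4924) = 0.120 × 2.1087 = 0.2530 W/m².
HFC-134a: ΔF = 0.00016 × (49 − 1) = 0.00016 × 48 = 0.0077 W/m².
Total ΔF = 4.1705 + 0.2530 + 0.0077 = 4.4312 W/m².
ΔT = λ ΔF = 0.98 × 4.43 = 4.3414 K.

ΔF = 4.43 W/m²; ΔT = 4.3 K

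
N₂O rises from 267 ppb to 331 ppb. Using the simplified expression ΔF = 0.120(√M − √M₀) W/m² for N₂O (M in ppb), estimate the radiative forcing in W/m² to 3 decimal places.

N₂O: 0.120 × (√331 − √267) = 0.120 × (18.1934 − 16.3401) = 0.120 × 1.8533 = 0.2224 W/m².

ΔF = 0.222 W/m²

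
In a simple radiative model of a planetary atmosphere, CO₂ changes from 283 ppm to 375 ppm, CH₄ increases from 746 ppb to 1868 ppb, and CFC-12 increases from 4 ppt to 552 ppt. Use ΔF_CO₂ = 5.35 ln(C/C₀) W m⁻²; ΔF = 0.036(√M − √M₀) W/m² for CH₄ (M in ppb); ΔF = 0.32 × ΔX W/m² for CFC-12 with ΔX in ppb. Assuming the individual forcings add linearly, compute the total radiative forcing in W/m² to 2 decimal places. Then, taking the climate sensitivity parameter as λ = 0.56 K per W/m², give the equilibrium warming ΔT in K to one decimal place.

ΔF = 2.25 W/m²; ΔT = 1.3 K

CO₂: 5.35 × ln(375/283) = 5.35 × ln(1.32509) = 5.35 × 0.28148 = 1.5059 W/m².
CH₄: 0.036 × (√1868 − √746) = 0.036 × (43.2204 − 27.3130) = 0.036 × 15.9074 = 0.5727 W/m².
CFC-12: Δ = 552 − 4 = 548 ppt = 0.548 ppb; ΔF = 0.32 × 0.548 = 0.1754 W/m².
Total ΔF = 1.5059 + 0.5727 + 0.1754 = 2.2540 W/m².
ΔT = λ ΔF = 0.56 × 2.25 = 1.2600 K.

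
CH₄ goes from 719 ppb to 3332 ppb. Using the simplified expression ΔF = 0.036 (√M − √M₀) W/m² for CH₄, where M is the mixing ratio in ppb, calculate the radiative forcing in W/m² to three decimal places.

CH₄: 0.036 × (√3332 − √719) = 0.036 × (57.7235 − 26.8142) = 0.036 × 30.9093 = 1.1127 W/m².

ΔF = 1.113 W/m²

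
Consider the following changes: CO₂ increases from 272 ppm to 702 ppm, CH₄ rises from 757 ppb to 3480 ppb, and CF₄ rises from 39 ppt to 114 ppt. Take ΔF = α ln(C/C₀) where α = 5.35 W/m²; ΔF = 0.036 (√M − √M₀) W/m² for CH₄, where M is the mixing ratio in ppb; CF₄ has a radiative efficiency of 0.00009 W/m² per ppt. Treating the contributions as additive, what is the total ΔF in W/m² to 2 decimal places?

CO₂: 5.35 × ln(702/272) = 5.35 × ln(2.58088) = 5.35 × 0.94813 = 5.0725 W/m².
CH₄: 0.036 × (√3480 − √757) = 0.036 × (58.9915 − 27.5136) = 0.036 × 31.4779 = 1.1332 W/m².
CF₄: ΔF = 0.00009 × (114 − 39) = 0.00009 × 75 = 0.0068 W/m².
Total ΔF = 5.0725 + 1.1332 + 0.0068 = 6.2125 W/m².

ΔF = 6.21 W/m²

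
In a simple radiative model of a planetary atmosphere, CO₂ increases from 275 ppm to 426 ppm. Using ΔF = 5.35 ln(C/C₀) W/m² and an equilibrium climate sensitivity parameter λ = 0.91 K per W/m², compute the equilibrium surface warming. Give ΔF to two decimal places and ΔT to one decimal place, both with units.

CO₂: 5.35 × ln(426/275) = 5.35 × ln(1.54909) = 5.35 × 0.43767 = 2.3415 W/m².
ΔT = λ ΔF = 0.91 × 2.34 = 2.1294 K.

ΔF = 2.34 W/m²; ΔT = 2.1 K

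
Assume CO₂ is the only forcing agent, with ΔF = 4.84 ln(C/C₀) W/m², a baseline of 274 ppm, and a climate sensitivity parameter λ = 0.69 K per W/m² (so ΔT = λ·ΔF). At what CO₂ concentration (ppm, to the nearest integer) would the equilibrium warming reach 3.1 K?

C ≈ 693 ppm

Required forcing: ΔF = ΔT/λ = 3.1/0.69 = 4.4928 W/m².
Then ln(C/274) = ΔF/4.84 = 4.4928/4.84 = 0.92826.
So C = 274 × e^0.92826 = 274 × 2.53010 = 693.25 ppm.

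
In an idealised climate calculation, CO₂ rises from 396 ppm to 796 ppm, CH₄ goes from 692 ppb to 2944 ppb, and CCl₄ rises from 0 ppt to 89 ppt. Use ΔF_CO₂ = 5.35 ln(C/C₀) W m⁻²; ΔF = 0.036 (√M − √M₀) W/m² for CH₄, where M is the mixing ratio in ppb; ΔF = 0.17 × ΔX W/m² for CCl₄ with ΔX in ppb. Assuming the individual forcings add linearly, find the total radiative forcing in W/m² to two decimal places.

ΔF = 4.76 W/m²

CO₂: 5.35 × ln(796/396) = 5.35 × ln(2.01010) = 5.35 × 0.69818 = 3.7353 W/m².
CH₄: 0.036 × (√2944 − √692) = 0.036 × (54.2586 − 26.3059) = 0.036 × 27.9527 = 1.0063 W/m².
CCl₄: Δ = 89 − 0 = 89 ppt = 0.089 ppb; ΔF = 0.17 × 0.089 = 0.0151 W/m².
Total ΔF = 3.7353 + 1.0063 + 0.0151 = 4.7567 W/m².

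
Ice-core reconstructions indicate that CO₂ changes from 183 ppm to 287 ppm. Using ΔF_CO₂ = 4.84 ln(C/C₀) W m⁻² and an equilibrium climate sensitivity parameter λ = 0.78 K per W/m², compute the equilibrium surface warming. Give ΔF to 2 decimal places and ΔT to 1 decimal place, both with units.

ΔF = 2.18 W/m²; ΔT = 1.7 K

CO₂: 4.84 × ln(287/183) = 4.84 × ln(1.56831) = 4.84 × 0.45000 = 2.1780 W/m².
ΔT = λ ΔF = 0.78 × 2.18 = 1.7004 K.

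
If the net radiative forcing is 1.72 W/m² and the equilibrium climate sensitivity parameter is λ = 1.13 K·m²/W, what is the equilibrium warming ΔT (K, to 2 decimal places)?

ΔT = λ ΔF = 1.13 × 1.72 = 1.9436 K.

ΔT = 1.94 K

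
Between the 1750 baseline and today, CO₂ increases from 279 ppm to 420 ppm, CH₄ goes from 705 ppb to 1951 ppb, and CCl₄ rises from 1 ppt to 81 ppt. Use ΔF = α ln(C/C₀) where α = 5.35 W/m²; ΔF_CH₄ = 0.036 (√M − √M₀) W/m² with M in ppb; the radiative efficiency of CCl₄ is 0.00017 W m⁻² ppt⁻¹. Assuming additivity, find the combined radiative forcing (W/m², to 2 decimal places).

CO₂: 5.35 × ln(420/279) = 5.35 × ln(1.50538) = 5.35 × 0.40905 = 2.1884 W/m².
CH₄: 0.036 × (√1951 − √705) = 0.036 × (44.1701 − 26.5518) = 0.036 × 17.6183 = 0.6343 W/m².
CCl₄: ΔF = 0.00017 × (81 − 1) = 0.00017 × 80 = 0.0136 W/m².
Total ΔF = 2.1884 + 0.6343 + 0.0136 = 2.8363 W/m².

ΔF = 2.84 W/m²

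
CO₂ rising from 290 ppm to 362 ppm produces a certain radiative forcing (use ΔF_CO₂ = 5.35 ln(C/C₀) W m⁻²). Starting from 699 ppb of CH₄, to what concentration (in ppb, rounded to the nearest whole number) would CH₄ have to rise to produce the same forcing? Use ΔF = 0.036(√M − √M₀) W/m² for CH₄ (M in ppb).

M ≈ 3528 ppb

CO₂ forcing: 5.35 × ln(362/290) = 5.35 × 0.221763 = 1.18643 W/m².
Set 0.036(√M − √699) = 1.18643: √M = 1.18643/0.036 + √699 = 32.9564 + 26.4386 = 59.3950.
M = (59.3950)² = 3527.77 ppb.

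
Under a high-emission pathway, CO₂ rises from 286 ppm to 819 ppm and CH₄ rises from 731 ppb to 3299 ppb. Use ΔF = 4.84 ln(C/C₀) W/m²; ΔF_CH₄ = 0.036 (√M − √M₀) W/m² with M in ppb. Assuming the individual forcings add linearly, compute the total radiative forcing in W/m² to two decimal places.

CO₂: 4.84 × ln(819/286) = 4.84 × ln(2.86364) = 4.84 × 1.05209 = 5.0921 W/m².
CH₄: 0.036 × (√3299 − √731) = 0.036 × (57.4369 − 27.0370) = 0.036 × 30.3999 = 1.0944 W/m².
Total ΔF = 5.0921 + 1.0944 = 6.1865 W/m².

ΔF = 6.19 W/m²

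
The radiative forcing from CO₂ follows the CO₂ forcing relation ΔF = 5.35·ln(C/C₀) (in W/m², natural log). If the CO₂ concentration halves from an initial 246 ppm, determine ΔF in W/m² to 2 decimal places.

ΔF = -3.71 W/m²

ΔF = 5.35 × ln(0.5) = 5.35 × -0.69315 = -3.7084 W/m².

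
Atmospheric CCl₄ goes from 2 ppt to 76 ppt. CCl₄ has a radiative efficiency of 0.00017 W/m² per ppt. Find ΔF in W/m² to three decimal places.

ΔF = 0.013 W/m²

CCl₄: ΔF = 0.00017 × (76 − 2) = 0.00017 × 74 = 0.0126 W/m².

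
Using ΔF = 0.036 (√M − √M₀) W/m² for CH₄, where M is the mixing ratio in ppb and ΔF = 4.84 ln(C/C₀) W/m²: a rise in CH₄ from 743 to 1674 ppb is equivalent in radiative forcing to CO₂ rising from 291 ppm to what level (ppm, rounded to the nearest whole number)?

CH₄ forcing: 0.036 × (√1674 − √743) = 0.036 × (40.9145 − 27.2580) = 0.036 × 13.6565 = 0.49163 W/m².
Set 4.84 ln(C/291) = 0.49163: ln(C/291) = 0.49163/4.84 = 0.10158, so C = 291 × e^0.10158 = 291 × 1.10692 = 322.11 ppm.

C ≈ 322 ppm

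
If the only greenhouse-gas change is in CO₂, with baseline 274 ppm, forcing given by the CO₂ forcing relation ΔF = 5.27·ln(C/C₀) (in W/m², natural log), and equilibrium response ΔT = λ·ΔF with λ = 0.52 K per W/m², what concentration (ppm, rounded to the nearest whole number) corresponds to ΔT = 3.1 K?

Required forcing: ΔF = ΔT/λ = 3.1/0.52 = 5.9615 W/m².
Then ln(C/274) = ΔF/5.27 = 5.9615/5.27 = 1.13121.
So C = 274 × e^1.13121 = 274 × 3.09940 = 849.24 ppm.

C ≈ 849 ppm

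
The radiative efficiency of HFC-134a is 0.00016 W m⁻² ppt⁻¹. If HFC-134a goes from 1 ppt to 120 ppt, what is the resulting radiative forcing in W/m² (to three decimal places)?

ΔF = 0.019 W/m²

HFC-134a: ΔF = 0.00016 × (120 − 1) = 0.00016 × 119 = 0.0190 W/m².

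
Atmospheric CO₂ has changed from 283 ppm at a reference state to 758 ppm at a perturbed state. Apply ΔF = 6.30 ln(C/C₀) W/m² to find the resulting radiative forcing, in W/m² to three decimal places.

ΔF = 6.207 W/m²

CO₂ absorption bands are partially saturated, so forcing scales with the logarithm of the concentration ratio.
CO₂: 6.30 × ln(758/283) = 6.30 × ln(2.67845) = 6.30 × 0.98524 = 6.2070 W/m².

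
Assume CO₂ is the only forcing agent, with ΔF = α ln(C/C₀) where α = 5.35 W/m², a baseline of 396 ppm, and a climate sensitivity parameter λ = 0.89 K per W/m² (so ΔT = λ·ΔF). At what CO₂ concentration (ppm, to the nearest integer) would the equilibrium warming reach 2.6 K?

Required forcing: ΔF = ΔT/λ = 2.6/0.89 = 2.9213 W/m².
Then ln(C/396) = ΔF/5.35 = 2.9213/5.35 = 0.54604.
So C = 396 × e^0.54604 = 396 × 1.72640 = 683.65 ppm.

C ≈ 684 ppm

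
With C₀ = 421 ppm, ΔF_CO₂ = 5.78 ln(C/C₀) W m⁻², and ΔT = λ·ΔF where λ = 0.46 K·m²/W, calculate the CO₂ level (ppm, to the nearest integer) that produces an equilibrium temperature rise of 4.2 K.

Required forcing: ΔF = ΔT/λ = 4.2/0.46 = 9.1304 W/m².
Then ln(C/421) = ΔF/5.78 = 9.1304/5.78 = 1.57965.
So C = 421 × e^1.57965 = 421 × 4.85326 = 2043.22 ppm.

C ≈ 2043 ppm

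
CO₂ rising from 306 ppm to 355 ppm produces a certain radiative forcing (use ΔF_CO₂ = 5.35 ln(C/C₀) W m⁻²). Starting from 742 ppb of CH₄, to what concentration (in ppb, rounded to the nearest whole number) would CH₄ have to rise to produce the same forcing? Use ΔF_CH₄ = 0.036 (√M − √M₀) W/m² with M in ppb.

CO₂ forcing: 5.35 × ln(355/306) = 5.35 × 0.148533 = 0.79465 W/m².
Set 0.036(√M − √742) = 0.79465: √M = 0.79465/0.036 + √742 = 22.0736 + 27.2397 = 49.3133.
M = (49.3133)² = 2431.80 ppb.

M ≈ 2432 ppb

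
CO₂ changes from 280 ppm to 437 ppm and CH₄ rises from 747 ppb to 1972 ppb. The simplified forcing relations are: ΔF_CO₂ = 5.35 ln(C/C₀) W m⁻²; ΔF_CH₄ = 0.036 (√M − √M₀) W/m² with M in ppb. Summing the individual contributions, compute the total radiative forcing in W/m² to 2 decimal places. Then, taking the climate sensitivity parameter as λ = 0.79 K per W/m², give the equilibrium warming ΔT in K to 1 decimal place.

CO₂: 5.35 × ln(437/280) = 5.35 × ln(1.56071) = 5.35 × 0.44514 = 2.3815 W/m².
CH₄: 0.036 × (√1972 − √747) = 0.036 × (44.4072 − 27.3313) = 0.036 × 17.0759 = 0.6147 W/m².
Total ΔF = 2.3815 + 0.6147 = 2.9962 W/m².
ΔT = λ ΔF = 0.79 × 3.00 = 2.3700 K.

ΔF = 3.00 W/m²; ΔT = 2.4 K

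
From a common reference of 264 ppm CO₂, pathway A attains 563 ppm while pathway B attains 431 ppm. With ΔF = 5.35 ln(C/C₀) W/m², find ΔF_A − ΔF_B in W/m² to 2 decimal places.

ΔF_A = 5.35 ln(563/264) = 5.35 × 0.75733 = 4.0517 W/m².
ΔF_B = 5.35 ln(431/264) = 5.35 × 0.49016 = 2.6224 W/m².
Difference: 4.0517 − 2.6224 = 1.4293 W/m².

ΔF_A − ΔF_B = 1.43 W/m²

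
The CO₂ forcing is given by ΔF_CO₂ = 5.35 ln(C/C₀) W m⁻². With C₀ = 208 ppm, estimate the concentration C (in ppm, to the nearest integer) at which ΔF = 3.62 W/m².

C ≈ 409 ppm

Set 5.35 ln(C/208) = 3.62, so ln(C/208) = 3.62/5.35 = 0.67664.
Then C/208 = e^0.67664 = 1.96726, giving C = 208 × 1.96726 = 409.19 ppm.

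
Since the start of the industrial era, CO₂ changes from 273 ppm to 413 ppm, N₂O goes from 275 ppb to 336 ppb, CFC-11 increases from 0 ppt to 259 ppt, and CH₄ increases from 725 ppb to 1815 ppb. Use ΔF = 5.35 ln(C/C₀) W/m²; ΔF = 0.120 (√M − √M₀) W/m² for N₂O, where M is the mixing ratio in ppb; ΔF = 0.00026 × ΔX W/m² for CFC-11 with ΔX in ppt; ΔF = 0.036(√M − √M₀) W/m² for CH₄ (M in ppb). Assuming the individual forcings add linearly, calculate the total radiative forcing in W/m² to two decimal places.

ΔF = 3.06 W/m²

CO₂: 5.35 × ln(413/273) = 5.35 × ln(1.51282) = 5.35 × 0.41398 = 2.2148 W/m².
N₂O: 0.120 × (√336 − √275) = 0.120 × (18.3303 − 16.5831) = 0.120 × 1.7472 = 0.2097 W/m².
CFC-11: ΔF = 0.00026 × (259 − 0) = 0.00026 × 259 = 0.0673 W/m².
CH₄: 0.036 × (√1815 − √725) = 0.036 × (42.6028 − 26.9258) = 0.036 × 15.6770 = 0.5644 W/m².
Total ΔF = 2.2148 + 0.2097 + 0.0673 + 0.5644 = 3.0562 W/m².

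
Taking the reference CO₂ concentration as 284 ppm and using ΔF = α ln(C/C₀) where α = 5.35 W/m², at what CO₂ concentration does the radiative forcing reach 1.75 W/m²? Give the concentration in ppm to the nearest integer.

C ≈ 394 ppm

Set 5.35 ln(C/284) = 1.75, so ln(C/284) = 1.75/5.35 = 0.32710.
Then C/284 = e^0.32710 = 1.38694, giving C = 284 × 1.38694 = 393.89 ppm.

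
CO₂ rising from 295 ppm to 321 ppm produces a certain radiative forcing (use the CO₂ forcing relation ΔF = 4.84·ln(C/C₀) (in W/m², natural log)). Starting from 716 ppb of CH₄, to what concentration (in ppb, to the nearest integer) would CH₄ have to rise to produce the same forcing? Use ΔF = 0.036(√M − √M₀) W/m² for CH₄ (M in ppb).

M ≈ 1453 ppb

CO₂ forcing: 4.84 × ln(321/295) = 4.84 × 0.084466 = 0.40882 W/m².
Set 0.036(√M − √716) = 0.40882: √M = 0.40882/0.036 + √716 = 11.3561 + 26.7582 = 38.1143.
M = (38.1143)² = 1452.70 ppb.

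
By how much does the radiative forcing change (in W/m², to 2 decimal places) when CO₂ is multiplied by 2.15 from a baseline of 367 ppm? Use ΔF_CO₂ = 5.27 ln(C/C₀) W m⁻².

ΔF = 4.03 W/m²

ΔF = 5.27 × ln(2.15) = 5.27 × 0.76547 = 4.0340 W/m².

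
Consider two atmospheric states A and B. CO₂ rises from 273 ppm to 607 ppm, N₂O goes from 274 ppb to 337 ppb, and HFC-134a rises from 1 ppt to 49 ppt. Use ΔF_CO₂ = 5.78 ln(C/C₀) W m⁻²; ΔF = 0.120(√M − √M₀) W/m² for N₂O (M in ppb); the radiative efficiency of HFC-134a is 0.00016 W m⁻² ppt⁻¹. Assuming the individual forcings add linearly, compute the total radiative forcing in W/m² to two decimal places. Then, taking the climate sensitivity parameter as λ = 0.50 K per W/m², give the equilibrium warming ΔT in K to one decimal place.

ΔF = 4.84 W/m²; ΔT = 2.4 K

CO₂: 5.78 × ln(607/273) = 5.78 × ln(2.22344) = 5.78 × 0.79906 = 4.6186 W/m².
N₂O: 0.120 × (√337 − √274) = 0.120 × (18.3576 − 16.5529) = 0.120 × 1.8047 = 0.2166 W/m².
HFC-134a: ΔF = 0.00016 × (49 − 1) = 0.00016 × 48 = 0.0077 W/m².
Total ΔF = 4.6186 + 0.2166 + 0.0077 = 4.8429 W/m².
ΔT = λ ΔF = 0.50 × 4.84 = 2.4200 K.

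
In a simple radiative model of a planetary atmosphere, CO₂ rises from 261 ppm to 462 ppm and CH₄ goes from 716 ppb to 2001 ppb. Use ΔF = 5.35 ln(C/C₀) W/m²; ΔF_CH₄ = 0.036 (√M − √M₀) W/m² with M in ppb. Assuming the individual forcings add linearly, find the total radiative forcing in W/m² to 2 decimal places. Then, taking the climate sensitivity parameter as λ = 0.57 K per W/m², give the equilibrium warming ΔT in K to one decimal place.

CO₂: 5.35 × ln(462/261) = 5.35 × ln(1.77011) = 5.35 × 0.57104 = 3.0551 W/m².
CH₄: 0.036 × (√2001 − √716) = 0.036 × (44.7325 − 26.7582) = 0.036 × 17.9743 = 0.6471 W/m².
Total ΔF = 3.0551 + 0.6471 = 3.7022 W/m².
ΔT = λ ΔF = 0.57 × 3.70 = 2.1090 K.

ΔF = 3.70 W/m²; ΔT = 2.1 K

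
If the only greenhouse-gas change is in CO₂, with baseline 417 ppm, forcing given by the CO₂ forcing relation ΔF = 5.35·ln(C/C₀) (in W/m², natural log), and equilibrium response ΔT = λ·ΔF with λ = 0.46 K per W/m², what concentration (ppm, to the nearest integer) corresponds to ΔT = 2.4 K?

C ≈ 1106 ppm

Required forcing: ΔF = ΔT/λ = 2.4/0.46 = 5.2174 W/m².
Then ln(C/417) = ΔF/5.35 = 5.2174/5.35 = 0.97521.
So C = 417 × e^0.97521 = 417 × 2.65172 = 1105.77 ppm.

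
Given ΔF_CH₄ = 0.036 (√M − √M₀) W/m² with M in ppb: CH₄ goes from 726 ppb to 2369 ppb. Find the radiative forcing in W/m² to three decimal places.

CH₄: 0.036 × (√2369 − √726) = 0.036 × (48.6724 − 26.9444) = 0.036 × 21.7280 = 0.7822 W/m².

ΔF = 0.782 W/m²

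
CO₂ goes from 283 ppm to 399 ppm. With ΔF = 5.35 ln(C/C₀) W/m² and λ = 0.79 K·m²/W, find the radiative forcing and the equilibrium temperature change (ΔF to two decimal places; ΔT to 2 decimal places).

ΔF = 1.84 W/m²; ΔT = 1.45 K

CO₂: 5.35 × ln(399/283) = 5.35 × ln(1.40989) = 5.35 × 0.34351 = 1.8378 W/m².
ΔT = λ ΔF = 0.79 × 1.84 = 1.4536 K.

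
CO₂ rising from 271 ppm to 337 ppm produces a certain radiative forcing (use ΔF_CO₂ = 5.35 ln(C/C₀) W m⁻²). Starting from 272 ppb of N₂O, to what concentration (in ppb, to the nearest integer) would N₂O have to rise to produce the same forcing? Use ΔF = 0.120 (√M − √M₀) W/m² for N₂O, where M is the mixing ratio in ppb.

CO₂ forcing: 5.35 × ln(337/271) = 5.35 × 0.217964 = 1.16611 W/m².
Set 0.120(√M − √272) = 1.16611: √M = 1.16611/0.120 + √272 = 9.7176 + 16.4924 = 26.2100.
M = (26.2100)² = 686.96 ppb.

M ≈ 687 ppb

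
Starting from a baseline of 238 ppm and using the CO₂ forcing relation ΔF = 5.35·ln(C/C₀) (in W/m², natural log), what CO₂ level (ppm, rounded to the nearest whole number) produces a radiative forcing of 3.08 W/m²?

C ≈ 423 ppm

Set 5.35 ln(C/238) = 3.08, so ln(C/238) = 3.08/5.35 = 0.57570.
Then C/238 = e^0.57570 = 1.77837, giving C = 238 × 1.77837 = 423.25 ppm.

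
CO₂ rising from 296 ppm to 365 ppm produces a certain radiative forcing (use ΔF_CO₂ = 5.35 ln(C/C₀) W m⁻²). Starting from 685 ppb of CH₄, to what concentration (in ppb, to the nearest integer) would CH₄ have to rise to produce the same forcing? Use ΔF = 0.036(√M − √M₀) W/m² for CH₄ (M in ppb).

M ≈ 3285 ppb

CO₂ forcing: 5.35 × ln(365/296) = 5.35 × 0.209538 = 1.12103 W/m².
Set 0.036(√M − √685) = 1.12103: √M = 1.12103/0.036 + √685 = 31.1397 + 26.1725 = 57.3122.
M = (57.3122)² = 3284.69 ppb.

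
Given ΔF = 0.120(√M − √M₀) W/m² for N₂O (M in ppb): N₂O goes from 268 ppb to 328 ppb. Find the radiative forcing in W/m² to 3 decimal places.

ΔF = 0.209 W/m²

N₂O: 0.120 × (√328 − √268) = 0.120 × (18.1108 − 16.3707) = 0.120 × 1.7401 = 0.2088 W/m².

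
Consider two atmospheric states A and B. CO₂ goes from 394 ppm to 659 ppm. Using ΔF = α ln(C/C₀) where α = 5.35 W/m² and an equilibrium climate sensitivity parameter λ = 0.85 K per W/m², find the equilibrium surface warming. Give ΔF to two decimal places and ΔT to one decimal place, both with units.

ΔF = 2.75 W/m²; ΔT = 2.3 K

CO₂: 5.35 × ln(659/394) = 5.35 × ln(1.67259) = 5.35 × 0.51437 = 2.7519 W/m².
ΔT = λ ΔF = 0.85 × 2.75 = 2.3375 K.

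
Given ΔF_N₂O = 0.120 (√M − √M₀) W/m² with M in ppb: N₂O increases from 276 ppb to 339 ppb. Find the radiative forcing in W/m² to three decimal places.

ΔF = 0.216 W/m²

N₂O: 0.120 × (√339 − √276) = 0.120 × (18.4120 − 16.6132) = 0.120 × 1.7988 = 0.2159 W/m².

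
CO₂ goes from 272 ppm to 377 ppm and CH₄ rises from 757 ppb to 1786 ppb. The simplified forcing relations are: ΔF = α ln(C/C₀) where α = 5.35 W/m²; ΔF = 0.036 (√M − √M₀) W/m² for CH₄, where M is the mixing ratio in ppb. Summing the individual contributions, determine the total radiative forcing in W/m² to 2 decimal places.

CO₂: 5.35 × ln(377/272) = 5.35 × ln(1.38603) = 5.35 × 0.32644 = 1.7465 W/m².
CH₄: 0.036 × (√1786 − √757) = 0.036 × (42.2611 − 27.5136) = 0.036 × 14.7475 = 0.5309 W/m².
Total ΔF = 1.7465 + 0.5309 = 2.2774 W/m².

ΔF = 2.28 W/m²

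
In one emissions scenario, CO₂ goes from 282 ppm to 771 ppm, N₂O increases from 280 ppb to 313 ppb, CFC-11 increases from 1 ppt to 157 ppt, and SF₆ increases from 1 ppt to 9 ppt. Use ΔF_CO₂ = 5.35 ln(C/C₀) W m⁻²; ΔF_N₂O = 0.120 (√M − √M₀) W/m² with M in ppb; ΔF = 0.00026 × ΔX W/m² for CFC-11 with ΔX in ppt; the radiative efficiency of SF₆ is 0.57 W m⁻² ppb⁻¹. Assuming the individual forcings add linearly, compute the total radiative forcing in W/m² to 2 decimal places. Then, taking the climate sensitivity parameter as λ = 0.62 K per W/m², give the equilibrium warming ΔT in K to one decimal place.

CO₂: 5.35 × ln(771/282) = 5.35 × ln(2.73404) = 5.35 × 1.00578 = 5.3809 W/m².
N₂O: 0.120 × (√313 − √280) = 0.120 × (17.6918 − 16.7332) = 0.120 × 0.9586 = 0.1150 W/m².
CFC-11: ΔF = 0.00026 × (157 − 1) = 0.00026 × 156 = 0.0406 W/m².
SF₆: Δ = 9 − 1 = 8 ppt = 0.008 ppb; ΔF = 0.57 × 0.008 = 0.0046 W/m².
Total ΔF = 5.3809 + 0.1150 + 0.0406 + 0.0046 = 5.5411 W/m².
ΔT = λ ΔF = 0.62 × 5.54 = 3.4348 K.

ΔF = 5.54 W/m²; ΔT = 3.4 K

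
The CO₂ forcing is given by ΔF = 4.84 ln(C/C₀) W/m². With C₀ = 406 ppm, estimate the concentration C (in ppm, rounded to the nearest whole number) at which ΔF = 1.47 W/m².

C ≈ 550 ppm

Set 4.84 ln(C/406) = 1.47, so ln(C/406) = 1.47/4.84 = 0.30372.
Then C/406 = e^0.30372 = 1.35489, giving C = 406 × 1.35489 = 550.09 ppm.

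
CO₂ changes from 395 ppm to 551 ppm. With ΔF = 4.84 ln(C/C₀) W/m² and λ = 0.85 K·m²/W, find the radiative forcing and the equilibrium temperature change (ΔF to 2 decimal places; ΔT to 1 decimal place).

ΔF = 1.61 W/m²; ΔT = 1.4 K

CO₂: 4.84 × ln(551/395) = 4.84 × ln(1.39494) = 4.84 × 0.33285 = 1.6110 W/m².
ΔT = λ ΔF = 0.85 × 1.61 = 1.3685 K.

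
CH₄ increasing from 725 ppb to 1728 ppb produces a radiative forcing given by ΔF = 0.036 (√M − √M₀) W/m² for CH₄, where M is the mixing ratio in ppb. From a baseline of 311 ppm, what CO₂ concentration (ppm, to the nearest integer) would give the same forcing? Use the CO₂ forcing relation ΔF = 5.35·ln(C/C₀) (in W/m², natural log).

CH₄ forcing: 0.036 × (√1728 − √725) = 0.036 × (41.5692 − 26.9258) = 0.036 × 14.6434 = 0.52716 W/m².
Set 5.35 ln(C/311) = 0.52716: ln(C/311) = 0.52716/5.35 = 0.09853, so C = 311 × e^0.09853 = 311 × 1.10355 = 343.20 ppm.

C ≈ 343 ppm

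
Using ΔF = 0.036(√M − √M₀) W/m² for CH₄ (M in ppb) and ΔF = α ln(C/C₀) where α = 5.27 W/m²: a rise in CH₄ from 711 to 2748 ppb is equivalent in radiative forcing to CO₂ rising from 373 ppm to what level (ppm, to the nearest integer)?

C ≈ 445 ppm

CH₄ forcing: 0.036 × (√2748 − √711) = 0.036 × (52.4214 − 26.6646) = 0.036 × 25.7568 = 0.92724 W/m².
Set 5.27 ln(C/373) = 0.92724: ln(C/373) = 0.92724/5.27 = 0.17595, so C = 373 × e^0.17595 = 373 × 1.19238 = 444.76 ppm.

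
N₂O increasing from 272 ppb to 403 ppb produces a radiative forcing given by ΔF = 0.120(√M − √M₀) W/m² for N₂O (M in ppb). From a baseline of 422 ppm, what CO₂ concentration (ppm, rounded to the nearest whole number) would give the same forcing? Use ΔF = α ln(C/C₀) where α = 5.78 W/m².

C ≈ 455 ppm

N₂O forcing: 0.120 × (√403 − √272) = 0.120 × (20.0749 − 16.4924) = 0.120 × 3.5825 = 0.42990 W/m².
Set 5.78 ln(C/422) = 0.42990: ln(C/422) = 0.42990/5.78 = 0.07438, so C = 422 × e^0.07438 = 422 × 1.07722 = 454.59 ppm.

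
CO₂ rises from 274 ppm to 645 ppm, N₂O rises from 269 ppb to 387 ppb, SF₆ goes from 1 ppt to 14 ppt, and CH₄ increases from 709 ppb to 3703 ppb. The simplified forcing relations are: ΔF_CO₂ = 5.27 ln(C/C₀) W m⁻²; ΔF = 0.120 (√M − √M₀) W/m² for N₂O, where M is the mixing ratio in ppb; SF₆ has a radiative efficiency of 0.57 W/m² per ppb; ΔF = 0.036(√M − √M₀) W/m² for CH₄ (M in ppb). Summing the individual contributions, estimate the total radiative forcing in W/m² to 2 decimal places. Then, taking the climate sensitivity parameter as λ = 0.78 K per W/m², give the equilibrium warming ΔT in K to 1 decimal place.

ΔF = 6.14 W/m²; ΔT = 4.8 K

CO₂: 5.27 × ln(645/274) = 5.27 × ln(2.35401) = 5.27 × 0.85612 = 4.5118 W/m².
N₂O: 0.120 × (√387 − √269) = 0.120 × (19.6723 − 16.4012) = 0.120 × 3.2711 = 0.3925 W/m².
SF₆: Δ = 14 − 1 = 13 ppt = 0.013 ppb; ΔF = 0.57 × 0.013 = 0.0074 W/m².
CH₄: 0.036 × (√3703 − √709) = 0.036 × (60.8523 − 26.6271) = 0.036 × 34.2252 = 1.2321 W/m².
Total ΔF = 4.5118 + 0.3925 + 0.0074 + 1.2321 = 6.1438 W/m².
ΔT = λ ΔF = 0.78 × 6.14 = 4.7892 K.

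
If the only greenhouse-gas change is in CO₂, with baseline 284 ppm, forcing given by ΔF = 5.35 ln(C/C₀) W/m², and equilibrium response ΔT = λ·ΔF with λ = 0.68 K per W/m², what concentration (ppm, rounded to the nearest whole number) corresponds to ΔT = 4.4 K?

C ≈ 952 ppm

Required forcing: ΔF = ΔT/λ = 4.4/0.68 = 6.4706 W/m².
Then ln(C/284) = ΔF/5.35 = 6.4706/5.35 = 1.20946.
So C = 284 × e^1.20946 = 284 × 3.35167 = 951.87 ppm.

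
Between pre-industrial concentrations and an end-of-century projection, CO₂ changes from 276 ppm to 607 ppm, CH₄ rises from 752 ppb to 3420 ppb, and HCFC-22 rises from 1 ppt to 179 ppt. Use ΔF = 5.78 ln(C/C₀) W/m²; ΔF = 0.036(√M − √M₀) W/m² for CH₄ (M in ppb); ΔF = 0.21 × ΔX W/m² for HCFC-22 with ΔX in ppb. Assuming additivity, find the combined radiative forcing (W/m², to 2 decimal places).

ΔF = 5.71 W/m²

CO₂: 5.78 × ln(607/276) = 5.78 × ln(2.19928) = 5.78 × 0.78813 = 4.5554 W/m².
CH₄: 0.036 × (√3420 − √752) = 0.036 × (58.4808 − 27.4226) = 0.036 × 31.0582 = 1.1181 W/m².
HCFC-22: Δ = 179 − 1 = 178 ppt = 0.178 ppb; ΔF = 0.21 × 0.178 = 0.0374 W/m².
Total ΔF = 4.5554 + 1.1181 + 0.0374 = 5.7109 W/m².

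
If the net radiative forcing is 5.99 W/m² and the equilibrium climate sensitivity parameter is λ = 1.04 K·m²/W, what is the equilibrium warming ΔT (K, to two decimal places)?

ΔT = 6.23 K

ΔT = λ ΔF = 1.04 × 5.99 = 6.2296 K.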